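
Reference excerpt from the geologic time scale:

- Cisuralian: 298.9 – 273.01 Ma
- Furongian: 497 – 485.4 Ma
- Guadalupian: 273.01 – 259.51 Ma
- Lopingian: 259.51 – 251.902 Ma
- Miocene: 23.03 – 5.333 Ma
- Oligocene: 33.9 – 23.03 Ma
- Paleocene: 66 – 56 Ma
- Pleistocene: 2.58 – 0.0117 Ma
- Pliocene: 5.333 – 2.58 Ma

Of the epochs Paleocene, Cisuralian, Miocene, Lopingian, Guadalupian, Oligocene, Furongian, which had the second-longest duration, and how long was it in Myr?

Durations: Paleocene 10; Cisuralian 25.89; Miocene 17.697; Lopingian 7.608; Guadalupian 13.5; Oligocene 10.87; Furongian 11.6 Myr.
Sorted longest-first: Cisuralian (25.89), Miocene (17.697), Guadalupian (13.5), Furongian (11.6), Oligocene (10.87), Paleocene (10), Lopingian (7.608).
The second longest is Miocene at 17.697 Myr.

Miocene, 17.697 million years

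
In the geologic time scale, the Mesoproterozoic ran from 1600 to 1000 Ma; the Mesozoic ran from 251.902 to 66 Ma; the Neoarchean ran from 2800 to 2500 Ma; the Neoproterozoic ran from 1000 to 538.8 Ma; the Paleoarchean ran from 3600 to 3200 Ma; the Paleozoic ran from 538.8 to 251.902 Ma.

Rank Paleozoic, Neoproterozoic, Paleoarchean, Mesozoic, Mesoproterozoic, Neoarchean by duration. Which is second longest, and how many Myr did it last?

Neoproterozoic, 461.2 million years

Start − end for each: Paleozoic 538.8 − 251.902 = 286.898; Neoproterozoic 1000 − 538.8 = 461.2; Paleoarchean 3600 − 3200 = 400; Mesozoic 251.902 − 66 = 185.902; Mesoproterozoic 1600 − 1000 = 600; Neoarchean 2800 − 2500 = 300.
Ranking these from longest: Mesoproterozoic > Neoproterozoic > Paleoarchean > Neoarchean > Paleozoic > Mesozoic.
Position 2 in that ranking is Neoproterozoic, which lasted 461.2 Myr.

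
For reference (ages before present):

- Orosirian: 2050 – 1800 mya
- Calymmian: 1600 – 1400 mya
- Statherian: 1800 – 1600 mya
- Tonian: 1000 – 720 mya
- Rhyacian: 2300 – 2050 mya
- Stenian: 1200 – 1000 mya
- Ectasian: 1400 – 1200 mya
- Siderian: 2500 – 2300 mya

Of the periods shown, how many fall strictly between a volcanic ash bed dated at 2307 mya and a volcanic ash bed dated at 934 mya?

6

The older date is 2307 Ma and the younger is 934 Ma.
Periods with start < 2307 and end > 934 Ma: Rhyacian (2300–2050), Orosirian (2050–1800), Statherian (1800–1600), Calymmian (1600–1400), Ectasian (1400–1200), Stenian (1200–1000).
That is 6 complete periods.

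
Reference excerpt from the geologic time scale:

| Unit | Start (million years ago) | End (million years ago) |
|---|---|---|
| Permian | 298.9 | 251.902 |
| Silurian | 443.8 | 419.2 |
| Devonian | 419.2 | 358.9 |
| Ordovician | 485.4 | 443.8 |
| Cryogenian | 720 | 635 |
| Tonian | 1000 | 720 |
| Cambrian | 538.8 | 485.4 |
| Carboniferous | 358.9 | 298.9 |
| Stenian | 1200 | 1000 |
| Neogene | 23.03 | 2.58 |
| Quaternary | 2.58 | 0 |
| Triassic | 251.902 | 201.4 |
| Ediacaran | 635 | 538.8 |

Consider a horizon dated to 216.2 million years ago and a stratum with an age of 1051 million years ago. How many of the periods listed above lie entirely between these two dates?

9

1051 Ma sits inside the Stenian (1200–1000) and 216.2 Ma inside the Triassic (251.902–201.4); neither of those is wholly between the two dates.
The listed periods lying completely between them are Tonian, Cryogenian, Ediacaran, Cambrian, Ordovician, Silurian, Devonian, Carboniferous, Permian — 9 in all.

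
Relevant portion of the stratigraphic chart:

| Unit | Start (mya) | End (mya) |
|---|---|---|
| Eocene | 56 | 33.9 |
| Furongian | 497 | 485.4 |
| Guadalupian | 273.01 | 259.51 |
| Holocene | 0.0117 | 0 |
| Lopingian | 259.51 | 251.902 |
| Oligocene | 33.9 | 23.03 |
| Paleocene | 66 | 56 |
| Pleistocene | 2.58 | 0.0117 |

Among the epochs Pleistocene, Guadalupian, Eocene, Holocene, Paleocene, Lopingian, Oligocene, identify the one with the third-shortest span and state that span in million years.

Durations: Pleistocene 2.5683; Guadalupian 13.5; Eocene 22.1; Holocene 0.0117; Paleocene 10; Lopingian 7.608; Oligocene 10.87 Myr.
Sorted shortest-first: Holocene (0.0117), Pleistocene (2.5683), Lopingian (7.608), Paleocene (10), Oligocene (10.87), Guadalupian (13.5), Eocene (22.1).
The third shortest is Lopingian at 7.608 Myr.

Lopingian, 7.608 million years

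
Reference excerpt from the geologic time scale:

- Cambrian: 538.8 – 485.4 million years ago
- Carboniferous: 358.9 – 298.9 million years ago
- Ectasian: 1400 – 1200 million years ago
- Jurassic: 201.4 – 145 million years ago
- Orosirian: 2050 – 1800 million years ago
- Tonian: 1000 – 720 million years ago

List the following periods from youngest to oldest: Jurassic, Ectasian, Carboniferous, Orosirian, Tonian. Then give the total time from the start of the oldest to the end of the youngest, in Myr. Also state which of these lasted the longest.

Jurassic → Carboniferous → Tonian → Ectasian → Orosirian; total span 1905 Myr; longest is Tonian

From the excerpt: Jurassic 201.4–145; Ectasian 1400–1200; Carboniferous 358.9–298.9; Orosirian 2050–1800; Tonian 1000–720 (Ma).
Larger Ma is earlier, so the oldest is Orosirian and the youngest is Jurassic; youngest to oldest: Jurassic, Carboniferous, Tonian, Ectasian, Orosirian.
Oldest start 2050 minus youngest end 145 gives 1905 Myr overall.
Individual lengths (start − end): Carboniferous 60; Jurassic 56.4; Tonian 280; Orosirian 250; Ectasian 200. The largest is Tonian at 280 Myr.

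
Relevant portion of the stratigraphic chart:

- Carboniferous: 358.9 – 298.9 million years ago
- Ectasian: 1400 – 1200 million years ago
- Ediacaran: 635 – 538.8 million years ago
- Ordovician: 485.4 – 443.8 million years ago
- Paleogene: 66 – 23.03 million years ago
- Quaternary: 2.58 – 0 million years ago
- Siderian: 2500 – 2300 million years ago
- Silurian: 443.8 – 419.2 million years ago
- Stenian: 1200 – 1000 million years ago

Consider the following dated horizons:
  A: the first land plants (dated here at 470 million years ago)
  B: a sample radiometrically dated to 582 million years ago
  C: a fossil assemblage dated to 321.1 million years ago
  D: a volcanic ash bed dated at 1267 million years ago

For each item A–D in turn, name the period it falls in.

A — Ordovician; B — Ediacaran; C — Carboniferous; D — Ectasian

Match each age against the start–end ranges in the excerpt: A = 470 Ma → Ordovician (485.4–443.8); B = 582 Ma → Ediacaran (635–538.8); C = 321.1 Ma → Carboniferous (358.9–298.9); D = 1267 Ma → Ectasian (1400–1200).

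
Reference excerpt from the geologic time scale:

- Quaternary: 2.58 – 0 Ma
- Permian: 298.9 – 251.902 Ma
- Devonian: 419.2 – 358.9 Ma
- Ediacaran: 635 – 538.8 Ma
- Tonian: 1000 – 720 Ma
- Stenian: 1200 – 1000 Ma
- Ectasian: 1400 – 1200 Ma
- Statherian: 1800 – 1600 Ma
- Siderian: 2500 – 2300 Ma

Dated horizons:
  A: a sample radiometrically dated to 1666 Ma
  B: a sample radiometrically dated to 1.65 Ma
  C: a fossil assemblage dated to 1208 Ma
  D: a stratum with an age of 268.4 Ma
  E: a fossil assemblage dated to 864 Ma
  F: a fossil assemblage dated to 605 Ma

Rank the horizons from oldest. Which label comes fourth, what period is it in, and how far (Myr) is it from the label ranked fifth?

Sorted oldest-first by Ma: A (1666), C (1208), E (864), F (605), D (268.4), B (1.65).
The fourth oldest is F at 605 Ma, which lies in 635–538.8 Ma: the Ediacaran.
The fifth oldest is D at 268.4 Ma; separation = |605 − 268.4| = 336.6 Myr.

F, in the Ediacaran; 336.6 million years to D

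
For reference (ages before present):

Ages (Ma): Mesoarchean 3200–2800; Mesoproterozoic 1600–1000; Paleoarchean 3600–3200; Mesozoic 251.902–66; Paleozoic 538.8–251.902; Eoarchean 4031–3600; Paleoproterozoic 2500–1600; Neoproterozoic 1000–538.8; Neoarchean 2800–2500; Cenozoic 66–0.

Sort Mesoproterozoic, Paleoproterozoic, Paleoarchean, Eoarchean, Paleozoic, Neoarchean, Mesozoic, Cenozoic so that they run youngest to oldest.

Cenozoic, then Mesozoic, then Paleozoic, then Mesoproterozoic, then Paleoproterozoic, then Neoarchean, then Paleoarchean, then Eoarchean

Read off each span (Ma): Mesoproterozoic 1600–1000; Paleoproterozoic 2500–1600; Paleoarchean 3600–3200; Eoarchean 4031–3600; Paleozoic 538.8–251.902; Neoarchean 2800–2500; Mesozoic 251.902–66; Cenozoic 66–0.
Larger Ma is older, so oldest→youngest is Eoarchean, Paleoarchean, Neoarchean, Paleoproterozoic, Mesoproterozoic, Paleozoic, Mesozoic, Cenozoic; reverse it for youngest→oldest.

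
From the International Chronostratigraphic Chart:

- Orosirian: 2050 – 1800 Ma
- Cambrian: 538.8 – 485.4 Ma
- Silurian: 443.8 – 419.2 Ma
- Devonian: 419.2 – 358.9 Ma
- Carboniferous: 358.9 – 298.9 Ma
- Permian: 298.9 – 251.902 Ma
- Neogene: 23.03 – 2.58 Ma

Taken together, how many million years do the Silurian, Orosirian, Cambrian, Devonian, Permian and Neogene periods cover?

Each duration: Silurian = 24.6; Orosirian = 250; Cambrian = 53.4; Devonian = 60.3; Permian = 46.998; Neogene = 20.45.
Sum: 24.6 + 250 + 53.4 + 60.3 + 46.998 + 20.45 = 455.748 Myr.

455.748 million years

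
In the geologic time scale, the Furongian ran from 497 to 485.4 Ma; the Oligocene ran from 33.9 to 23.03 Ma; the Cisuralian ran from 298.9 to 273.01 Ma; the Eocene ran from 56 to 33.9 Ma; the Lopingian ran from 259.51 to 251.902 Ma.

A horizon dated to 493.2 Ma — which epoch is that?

Furongian

493.2 Ma lies between 497 and 485.4 Ma, so it falls in the Furongian.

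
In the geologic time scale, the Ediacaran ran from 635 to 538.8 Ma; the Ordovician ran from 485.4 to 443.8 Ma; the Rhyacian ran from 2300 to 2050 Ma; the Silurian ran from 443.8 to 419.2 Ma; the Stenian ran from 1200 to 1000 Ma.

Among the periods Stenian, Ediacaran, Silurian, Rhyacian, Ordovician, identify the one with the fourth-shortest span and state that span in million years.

Stenian, 200 million years

Durations: Stenian 200; Ediacaran 96.2; Silurian 24.6; Rhyacian 250; Ordovician 41.6 Myr.
Sorted shortest-first: Silurian (24.6), Ordovician (41.6), Ediacaran (96.2), Stenian (200), Rhyacian (250).
The fourth shortest is Stenian at 200 Myr.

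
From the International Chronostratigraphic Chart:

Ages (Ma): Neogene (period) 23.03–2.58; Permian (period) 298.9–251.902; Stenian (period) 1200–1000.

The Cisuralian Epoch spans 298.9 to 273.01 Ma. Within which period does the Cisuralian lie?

Permian

The Cisuralian (298.9–273.01 Ma) lies entirely within 298.9–251.902 Ma, the Permian Period.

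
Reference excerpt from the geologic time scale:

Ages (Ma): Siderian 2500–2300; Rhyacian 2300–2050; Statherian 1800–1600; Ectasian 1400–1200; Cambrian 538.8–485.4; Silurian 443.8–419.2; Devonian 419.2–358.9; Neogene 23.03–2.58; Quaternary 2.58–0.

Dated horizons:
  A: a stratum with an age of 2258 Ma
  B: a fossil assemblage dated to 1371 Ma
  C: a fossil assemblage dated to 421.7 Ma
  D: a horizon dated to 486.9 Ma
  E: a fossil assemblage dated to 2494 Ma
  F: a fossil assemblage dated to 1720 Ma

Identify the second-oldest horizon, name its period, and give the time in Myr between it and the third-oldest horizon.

A, in the Rhyacian; 538 million years to F

Larger Ma means older, so oldest first: E 2494 > A 2258 > F 1720 > B 1371 > D 486.9 > C 421.7.
Counting 2 along gives A (2258 Ma); the excerpt puts that inside the Rhyacian, 2300–2050 Ma.
Next in line is F (1720 Ma), and 2258 − 1720 = 538 Myr.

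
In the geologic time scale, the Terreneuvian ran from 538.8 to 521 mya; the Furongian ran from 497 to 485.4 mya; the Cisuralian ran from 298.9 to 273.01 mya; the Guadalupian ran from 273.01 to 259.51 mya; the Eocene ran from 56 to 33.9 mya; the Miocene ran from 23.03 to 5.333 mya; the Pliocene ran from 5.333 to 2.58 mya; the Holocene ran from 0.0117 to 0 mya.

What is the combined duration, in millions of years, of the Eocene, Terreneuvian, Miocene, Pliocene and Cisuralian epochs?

Duration is start − end for each: (56 − 33.9) + (538.8 − 521) + (23.03 − 5.333) + (5.333 − 2.58) + (298.9 − 273.01).
That is 22.1 + 17.8 + 17.697 + 2.753 + 25.89, which totals 86.24 million years.

86.24 million years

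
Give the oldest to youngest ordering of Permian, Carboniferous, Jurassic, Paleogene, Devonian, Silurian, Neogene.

Era membership (oldest first within each) — Paleozoic: Silurian, Devonian, Carboniferous, Permian; Mesozoic: Jurassic; Cenozoic: Paleogene, Neogene. Paleozoic precedes Mesozoic, which precedes Cenozoic. Concatenating the groups in that era order gives oldest to youngest directly.

Silurian → Devonian → Carboniferous → Permian → Jurassic → Paleogene → Neogene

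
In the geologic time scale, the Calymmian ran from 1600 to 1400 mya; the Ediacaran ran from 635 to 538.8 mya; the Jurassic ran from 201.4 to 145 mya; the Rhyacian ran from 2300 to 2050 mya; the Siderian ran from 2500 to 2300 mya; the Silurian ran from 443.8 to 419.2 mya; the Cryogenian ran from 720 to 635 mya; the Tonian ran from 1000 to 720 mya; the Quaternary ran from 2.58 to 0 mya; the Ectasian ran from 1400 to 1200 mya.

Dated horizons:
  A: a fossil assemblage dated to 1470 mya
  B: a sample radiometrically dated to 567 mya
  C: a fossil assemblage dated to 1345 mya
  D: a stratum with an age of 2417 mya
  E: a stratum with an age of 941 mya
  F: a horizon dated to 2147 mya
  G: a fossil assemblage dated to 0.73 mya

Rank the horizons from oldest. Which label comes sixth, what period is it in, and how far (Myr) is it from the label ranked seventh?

Sorted oldest-first by Ma: D (2417), F (2147), A (1470), C (1345), E (941), B (567), G (0.73).
The sixth oldest is B at 567 Ma, which lies in 635–538.8 Ma: the Ediacaran.
The seventh oldest is G at 0.73 Ma; separation = |567 − 0.73| = 566.27 Myr.

B, in the Ediacaran; 566.27 million years to G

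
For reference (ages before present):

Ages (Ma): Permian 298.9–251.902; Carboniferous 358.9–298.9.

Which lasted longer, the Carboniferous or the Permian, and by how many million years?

Carboniferous: 358.9 − 298.9 = 60 Myr.
Permian: 298.9 − 251.902 = 46.998 Myr.
Difference: 60 − 46.998 = 13.002 Myr, so the Carboniferous was longer.

Carboniferous, by 13.002 million years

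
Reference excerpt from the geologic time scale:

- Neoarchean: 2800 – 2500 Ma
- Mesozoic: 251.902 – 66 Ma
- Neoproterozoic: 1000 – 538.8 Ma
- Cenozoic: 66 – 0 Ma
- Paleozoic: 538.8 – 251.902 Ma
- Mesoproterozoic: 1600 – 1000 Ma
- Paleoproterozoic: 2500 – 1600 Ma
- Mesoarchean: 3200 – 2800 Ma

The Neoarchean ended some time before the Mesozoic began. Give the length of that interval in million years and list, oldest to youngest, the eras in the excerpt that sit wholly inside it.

End of Neoarchean = 2500 Ma; start of Mesozoic = 251.902 Ma.
Gap = 2500 − 251.902 = 2248.098 Myr.
Eras wholly inside 2500–251.902 Ma: Paleoproterozoic (2500–1600), Mesoproterozoic (1600–1000), Neoproterozoic (1000–538.8), Paleozoic (538.8–251.902).

2248.098 million years; Paleoproterozoic, Mesoproterozoic, Neoproterozoic, Paleozoic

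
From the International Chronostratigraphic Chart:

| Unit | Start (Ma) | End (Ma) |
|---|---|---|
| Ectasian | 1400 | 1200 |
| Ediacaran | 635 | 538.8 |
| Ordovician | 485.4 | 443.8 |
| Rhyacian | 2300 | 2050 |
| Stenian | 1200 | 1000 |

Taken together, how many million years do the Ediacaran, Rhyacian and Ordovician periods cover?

Each duration: Ediacaran = 96.2; Rhyacian = 250; Ordovician = 41.6.
Sum: 96.2 + 250 + 41.6 = 387.8 Myr.

387.8 million years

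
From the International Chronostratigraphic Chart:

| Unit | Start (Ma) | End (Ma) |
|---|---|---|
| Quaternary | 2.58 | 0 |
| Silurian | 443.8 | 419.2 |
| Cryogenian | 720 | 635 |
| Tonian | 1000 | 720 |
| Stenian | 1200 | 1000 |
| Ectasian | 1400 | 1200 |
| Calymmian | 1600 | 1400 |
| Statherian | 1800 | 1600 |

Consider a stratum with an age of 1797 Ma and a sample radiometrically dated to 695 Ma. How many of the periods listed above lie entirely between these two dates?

4

1797 Ma sits inside the Statherian (1800–1600) and 695 Ma inside the Cryogenian (720–635); neither of those is wholly between the two dates.
The listed periods lying completely between them are Calymmian, Ectasian, Stenian, Tonian — 4 in all.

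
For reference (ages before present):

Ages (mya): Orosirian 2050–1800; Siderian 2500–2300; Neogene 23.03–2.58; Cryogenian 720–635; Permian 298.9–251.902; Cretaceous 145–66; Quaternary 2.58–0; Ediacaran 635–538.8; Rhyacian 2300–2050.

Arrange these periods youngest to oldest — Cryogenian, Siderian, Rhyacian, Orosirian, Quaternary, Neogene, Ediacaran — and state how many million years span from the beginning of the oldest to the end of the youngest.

Quaternary, Neogene, Ediacaran, Cryogenian, Orosirian, Rhyacian, Siderian; total span 2500 Myr

Start ages (Ma): Siderian 2500, Rhyacian 2300, Orosirian 2050, Cryogenian 720, Ediacaran 635, Neogene 23.03, Quaternary 2.58.
Ordered youngest to oldest: Quaternary, Neogene, Ediacaran, Cryogenian, Orosirian, Rhyacian, Siderian.
Span = 2500 − 0 = 2500 Myr.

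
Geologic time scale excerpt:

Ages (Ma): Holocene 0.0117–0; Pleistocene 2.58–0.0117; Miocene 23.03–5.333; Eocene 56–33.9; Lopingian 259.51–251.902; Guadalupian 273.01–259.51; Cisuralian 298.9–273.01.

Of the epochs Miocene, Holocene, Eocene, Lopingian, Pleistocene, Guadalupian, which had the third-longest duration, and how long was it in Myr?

Durations: Miocene 17.697; Holocene 0.0117; Eocene 22.1; Lopingian 7.608; Pleistocene 2.5683; Guadalupian 13.5 Myr.
Sorted longest-first: Eocene (22.1), Miocene (17.697), Guadalupian (13.5), Lopingian (7.608), Pleistocene (2.5683), Holocene (0.0117).
The third longest is Guadalupian at 13.5 Myr.

Guadalupian, 13.5 million years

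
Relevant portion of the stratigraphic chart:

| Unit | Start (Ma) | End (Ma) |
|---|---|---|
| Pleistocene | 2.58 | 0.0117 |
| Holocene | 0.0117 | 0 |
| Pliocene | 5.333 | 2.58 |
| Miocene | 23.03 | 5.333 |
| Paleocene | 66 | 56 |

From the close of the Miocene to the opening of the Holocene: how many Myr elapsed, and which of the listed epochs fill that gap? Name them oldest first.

5.3213 million years; Pliocene, Pleistocene

The Miocene closes at 5.333 Ma and the Holocene opens at 0.0117 Ma, so the interval is 5.333 − 0.0117 = 5.3213 Myr.
An epoch fits inside if it starts at or after 5.333 Ma and ends at or before 0.0117 Ma; oldest first that gives Pliocene, Pleistocene.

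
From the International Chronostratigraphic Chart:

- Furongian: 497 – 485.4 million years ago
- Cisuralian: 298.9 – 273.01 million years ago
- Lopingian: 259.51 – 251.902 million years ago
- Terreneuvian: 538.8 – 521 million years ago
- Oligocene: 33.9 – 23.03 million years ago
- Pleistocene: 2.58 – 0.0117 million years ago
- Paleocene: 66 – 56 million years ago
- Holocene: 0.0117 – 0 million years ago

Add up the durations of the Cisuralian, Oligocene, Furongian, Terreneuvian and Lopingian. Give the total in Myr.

Each duration: Cisuralian = 25.89; Oligocene = 10.87; Furongian = 11.6; Terreneuvian = 17.8; Lopingian = 7.608.
Sum: 25.89 + 10.87 + 11.6 + 17.8 + 7.608 = 73.768 Myr.

73.768 million years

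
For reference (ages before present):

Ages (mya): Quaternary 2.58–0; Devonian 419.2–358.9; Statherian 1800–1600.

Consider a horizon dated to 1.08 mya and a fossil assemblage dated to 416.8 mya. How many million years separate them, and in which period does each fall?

415.72 million years apart; the first in the Quaternary, the second in the Devonian

Elapsed time: 416.8 − 1.08 = 415.72 Myr.
1.08 Ma lies within 2.58–0 Ma: Quaternary.
416.8 Ma lies within 419.2–358.9 Ma: Devonian.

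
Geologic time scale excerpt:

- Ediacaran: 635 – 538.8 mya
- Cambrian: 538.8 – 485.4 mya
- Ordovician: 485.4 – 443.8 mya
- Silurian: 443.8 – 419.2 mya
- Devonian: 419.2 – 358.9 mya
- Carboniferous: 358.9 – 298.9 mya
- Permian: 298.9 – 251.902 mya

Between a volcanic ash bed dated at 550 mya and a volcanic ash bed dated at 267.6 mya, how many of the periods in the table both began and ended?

550 Ma sits inside the Ediacaran (635–538.8) and 267.6 Ma inside the Permian (298.9–251.902); neither of those is wholly between the two dates.
The listed periods lying completely between them are Cambrian, Ordovician, Silurian, Devonian, Carboniferous — 5 in all.

5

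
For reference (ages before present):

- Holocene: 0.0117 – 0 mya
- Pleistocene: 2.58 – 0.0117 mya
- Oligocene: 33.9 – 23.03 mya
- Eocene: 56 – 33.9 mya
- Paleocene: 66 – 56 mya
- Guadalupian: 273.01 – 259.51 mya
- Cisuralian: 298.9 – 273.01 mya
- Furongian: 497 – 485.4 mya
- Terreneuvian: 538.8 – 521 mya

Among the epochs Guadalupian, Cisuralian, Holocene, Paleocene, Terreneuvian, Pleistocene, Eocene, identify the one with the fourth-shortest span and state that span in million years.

Durations: Guadalupian 13.5; Cisuralian 25.89; Holocene 0.0117; Paleocene 10; Terreneuvian 17.8; Pleistocene 2.5683; Eocene 22.1 Myr.
Sorted shortest-first: Holocene (0.0117), Pleistocene (2.5683), Paleocene (10), Guadalupian (13.5), Terreneuvian (17.8), Eocene (22.1), Cisuralian (25.89).
The fourth shortest is Guadalupian at 13.5 Myr.

Guadalupian, 13.5 million years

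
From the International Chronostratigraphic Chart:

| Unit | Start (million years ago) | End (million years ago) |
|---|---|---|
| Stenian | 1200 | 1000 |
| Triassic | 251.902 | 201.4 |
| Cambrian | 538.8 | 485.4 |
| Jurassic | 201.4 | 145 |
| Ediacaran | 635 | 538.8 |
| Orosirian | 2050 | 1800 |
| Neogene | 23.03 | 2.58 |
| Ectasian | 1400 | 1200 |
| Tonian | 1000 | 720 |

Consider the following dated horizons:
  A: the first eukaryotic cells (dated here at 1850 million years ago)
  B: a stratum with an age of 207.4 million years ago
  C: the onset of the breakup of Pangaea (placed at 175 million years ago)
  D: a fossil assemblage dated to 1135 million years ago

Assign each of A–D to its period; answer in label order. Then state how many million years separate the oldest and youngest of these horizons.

A: 1850 Ma lies in 2050–1800 Ma, so Orosirian.
B: 207.4 Ma lies in 251.902–201.4 Ma, so Triassic.
C: 175 Ma lies in 201.4–145 Ma, so Jurassic.
D: 1135 Ma lies in 1200–1000 Ma, so Stenian.
Oldest = 1850 Ma, youngest = 175 Ma → span 1675 Myr.

A — Orosirian; B — Triassic; C — Jurassic; D — Stenian; span 1675 million years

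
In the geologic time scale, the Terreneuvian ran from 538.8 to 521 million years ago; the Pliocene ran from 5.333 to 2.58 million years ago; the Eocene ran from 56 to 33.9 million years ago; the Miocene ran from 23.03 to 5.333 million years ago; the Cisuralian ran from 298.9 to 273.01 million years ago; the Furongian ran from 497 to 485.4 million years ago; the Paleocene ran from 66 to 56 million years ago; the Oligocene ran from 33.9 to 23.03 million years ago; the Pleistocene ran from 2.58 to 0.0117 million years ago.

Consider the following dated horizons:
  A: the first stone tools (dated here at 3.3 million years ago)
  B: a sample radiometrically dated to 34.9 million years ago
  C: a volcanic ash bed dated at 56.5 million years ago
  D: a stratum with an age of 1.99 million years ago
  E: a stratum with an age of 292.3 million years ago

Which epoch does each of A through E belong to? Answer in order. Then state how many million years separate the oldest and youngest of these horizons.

Match each age against the start–end ranges in the excerpt: A = 3.3 Ma → Pliocene (5.333–2.58); B = 34.9 Ma → Eocene (56–33.9); C = 56.5 Ma → Paleocene (66–56); D = 1.99 Ma → Pleistocene (2.58–0.0117); E = 292.3 Ma → Cisuralian (298.9–273.01).
The largest age is 292.3 Ma and the smallest is 1.99 Ma; their difference is 290.31 Myr.

A — Pliocene; B — Eocene; C — Paleocene; D — Pleistocene; E — Cisuralian; span 290.31 million years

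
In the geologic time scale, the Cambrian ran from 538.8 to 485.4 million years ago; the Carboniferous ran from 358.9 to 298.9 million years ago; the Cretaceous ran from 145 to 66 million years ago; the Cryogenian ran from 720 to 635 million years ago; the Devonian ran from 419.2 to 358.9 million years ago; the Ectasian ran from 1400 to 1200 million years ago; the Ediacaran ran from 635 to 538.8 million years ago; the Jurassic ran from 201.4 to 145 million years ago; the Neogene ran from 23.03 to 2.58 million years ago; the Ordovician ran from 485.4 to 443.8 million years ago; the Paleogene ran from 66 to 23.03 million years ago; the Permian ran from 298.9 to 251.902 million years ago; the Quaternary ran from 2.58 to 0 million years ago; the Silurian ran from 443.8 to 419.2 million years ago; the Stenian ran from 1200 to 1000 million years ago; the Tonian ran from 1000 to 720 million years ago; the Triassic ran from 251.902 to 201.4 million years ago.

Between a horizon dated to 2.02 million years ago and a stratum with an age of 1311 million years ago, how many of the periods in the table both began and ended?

15

The older date is 1311 Ma and the younger is 2.02 Ma.
Periods with start < 1311 and end > 2.02 Ma: Stenian (1200–1000), Tonian (1000–720), Cryogenian (720–635), Ediacaran (635–538.8), Cambrian (538.8–485.4), Ordovician (485.4–443.8), Silurian (443.8–419.2), Devonian (419.2–358.9), Carboniferous (358.9–298.9), Permian (298.9–251.902), Triassic (251.902–201.4), Jurassic (201.4–145), Cretaceous (145–66), Paleogene (66–23.03), Neogene (23.03–2.58).
That is 15 complete periods.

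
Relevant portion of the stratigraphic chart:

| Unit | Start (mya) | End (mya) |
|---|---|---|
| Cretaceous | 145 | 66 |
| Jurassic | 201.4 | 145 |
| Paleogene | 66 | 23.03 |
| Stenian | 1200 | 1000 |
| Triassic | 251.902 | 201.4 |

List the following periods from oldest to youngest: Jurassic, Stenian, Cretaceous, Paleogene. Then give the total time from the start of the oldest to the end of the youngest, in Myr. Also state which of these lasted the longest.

Stenian, Jurassic, Cretaceous, Paleogene; total span 1176.97 Myr; longest is Stenian

Start ages (Ma): Stenian 1200, Jurassic 201.4, Cretaceous 145, Paleogene 66.
Ordered oldest to youngest: Stenian, Jurassic, Cretaceous, Paleogene.
Span = 1200 − 23.03 = 1176.97 Myr.
Durations: Jurassic 56.4, Cretaceous 79, Paleogene 42.97, Stenian 200 → longest is Stenian (200 Myr).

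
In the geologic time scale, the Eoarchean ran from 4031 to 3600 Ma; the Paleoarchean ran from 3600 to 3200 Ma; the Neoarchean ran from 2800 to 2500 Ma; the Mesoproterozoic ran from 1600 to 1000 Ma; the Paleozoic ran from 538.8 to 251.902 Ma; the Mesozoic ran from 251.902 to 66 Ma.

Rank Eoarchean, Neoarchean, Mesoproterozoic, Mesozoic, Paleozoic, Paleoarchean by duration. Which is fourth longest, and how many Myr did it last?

Start − end for each: Eoarchean 4031 − 3600 = 431; Neoarchean 2800 − 2500 = 300; Mesoproterozoic 1600 − 1000 = 600; Mesozoic 251.902 − 66 = 185.902; Paleozoic 538.8 − 251.902 = 286.898; Paleoarchean 3600 − 3200 = 400.
Ranking these from longest: Mesoproterozoic > Eoarchean > Paleoarchean > Neoarchean > Paleozoic > Mesozoic.
Position 4 in that ranking is Neoarchean, which lasted 300 Myr.

Neoarchean, 300 million years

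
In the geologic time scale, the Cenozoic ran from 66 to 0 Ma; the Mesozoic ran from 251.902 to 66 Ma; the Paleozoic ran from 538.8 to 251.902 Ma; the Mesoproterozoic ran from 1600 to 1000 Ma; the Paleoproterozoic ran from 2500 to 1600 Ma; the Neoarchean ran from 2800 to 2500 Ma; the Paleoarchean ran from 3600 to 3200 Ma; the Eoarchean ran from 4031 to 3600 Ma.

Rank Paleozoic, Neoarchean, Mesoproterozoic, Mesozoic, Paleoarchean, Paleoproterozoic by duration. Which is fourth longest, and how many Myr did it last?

Durations: Paleozoic 286.898; Neoarchean 300; Mesoproterozoic 600; Mesozoic 185.902; Paleoarchean 400; Paleoproterozoic 900 Myr.
Sorted longest-first: Paleoproterozoic (900), Mesoproterozoic (600), Paleoarchean (400), Neoarchean (300), Paleozoic (286.898), Mesozoic (185.902).
The fourth longest is Neoarchean at 300 Myr.

Neoarchean, 300 million years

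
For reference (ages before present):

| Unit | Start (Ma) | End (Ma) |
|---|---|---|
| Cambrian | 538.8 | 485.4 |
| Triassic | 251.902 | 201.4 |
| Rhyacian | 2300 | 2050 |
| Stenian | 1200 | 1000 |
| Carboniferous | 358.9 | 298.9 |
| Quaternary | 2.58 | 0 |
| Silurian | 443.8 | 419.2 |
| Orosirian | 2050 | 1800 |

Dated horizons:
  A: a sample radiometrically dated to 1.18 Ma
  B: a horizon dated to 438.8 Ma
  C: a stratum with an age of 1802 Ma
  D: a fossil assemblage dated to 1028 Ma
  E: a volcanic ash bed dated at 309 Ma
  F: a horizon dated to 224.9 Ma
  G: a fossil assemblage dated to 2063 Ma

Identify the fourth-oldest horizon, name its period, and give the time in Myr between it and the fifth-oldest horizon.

Larger Ma means older, so oldest first: G 2063 > C 1802 > D 1028 > B 438.8 > E 309 > F 224.9 > A 1.18.
Counting 4 along gives B (438.8 Ma); the excerpt puts that inside the Silurian, 443.8–419.2 Ma.
Next in line is E (309 Ma), and 438.8 − 309 = 129.8 Myr.

B, in the Silurian; 129.8 million years to E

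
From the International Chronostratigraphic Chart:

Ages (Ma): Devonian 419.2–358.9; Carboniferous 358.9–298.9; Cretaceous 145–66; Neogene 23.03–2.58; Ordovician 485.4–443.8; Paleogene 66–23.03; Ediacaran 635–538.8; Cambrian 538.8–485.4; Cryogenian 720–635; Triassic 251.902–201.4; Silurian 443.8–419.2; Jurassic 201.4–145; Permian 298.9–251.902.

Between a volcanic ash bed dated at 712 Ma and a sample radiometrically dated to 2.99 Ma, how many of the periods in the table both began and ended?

11

The older date is 712 Ma and the younger is 2.99 Ma.
Periods with start < 712 and end > 2.99 Ma: Ediacaran (635–538.8), Cambrian (538.8–485.4), Ordovician (485.4–443.8), Silurian (443.8–419.2), Devonian (419.2–358.9), Carboniferous (358.9–298.9), Permian (298.9–251.902), Triassic (251.902–201.4), Jurassic (201.4–145), Cretaceous (145–66), Paleogene (66–23.03).
That is 11 complete periods.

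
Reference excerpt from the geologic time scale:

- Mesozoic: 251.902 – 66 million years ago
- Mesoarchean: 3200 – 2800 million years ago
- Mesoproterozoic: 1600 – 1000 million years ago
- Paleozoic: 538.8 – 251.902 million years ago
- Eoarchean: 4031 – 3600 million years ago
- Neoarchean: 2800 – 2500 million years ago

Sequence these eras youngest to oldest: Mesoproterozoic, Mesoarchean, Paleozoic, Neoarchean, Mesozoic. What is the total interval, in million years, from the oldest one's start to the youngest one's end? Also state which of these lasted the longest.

Start ages (Ma): Mesoarchean 3200, Neoarchean 2800, Mesoproterozoic 1600, Paleozoic 538.8, Mesozoic 251.902.
Ordered youngest to oldest: Mesozoic, Paleozoic, Mesoproterozoic, Neoarchean, Mesoarchean.
Span = 3200 − 66 = 3134 Myr.
Durations: Neoarchean 300, Paleozoic 286.898, Mesoproterozoic 600, Mesoarchean 400, Mesozoic 185.902 → longest is Mesoproterozoic (600 Myr).

Mesozoic → Paleozoic → Mesoproterozoic → Neoarchean → Mesoarchean; total span 3134 Myr; longest is Mesoproterozoic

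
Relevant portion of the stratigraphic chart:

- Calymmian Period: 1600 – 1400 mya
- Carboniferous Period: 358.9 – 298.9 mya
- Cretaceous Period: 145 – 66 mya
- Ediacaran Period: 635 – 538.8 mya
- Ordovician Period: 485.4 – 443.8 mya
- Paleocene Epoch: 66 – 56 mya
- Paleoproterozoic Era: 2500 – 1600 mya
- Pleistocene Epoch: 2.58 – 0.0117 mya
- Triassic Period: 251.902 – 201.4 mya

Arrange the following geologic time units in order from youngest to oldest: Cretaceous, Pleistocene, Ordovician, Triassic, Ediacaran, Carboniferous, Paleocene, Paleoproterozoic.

Pleistocene → Paleocene → Cretaceous → Triassic → Carboniferous → Ordovician → Ediacaran → Paleoproterozoic

Sorting by start age (ascending Ma, since larger Ma = older): Pleistocene start 2.58, Paleocene start 66, Cretaceous start 145, Triassic start 251.902, Carboniferous start 358.9, Ordovician start 485.4, Ediacaran start 635, Paleoproterozoic start 2500.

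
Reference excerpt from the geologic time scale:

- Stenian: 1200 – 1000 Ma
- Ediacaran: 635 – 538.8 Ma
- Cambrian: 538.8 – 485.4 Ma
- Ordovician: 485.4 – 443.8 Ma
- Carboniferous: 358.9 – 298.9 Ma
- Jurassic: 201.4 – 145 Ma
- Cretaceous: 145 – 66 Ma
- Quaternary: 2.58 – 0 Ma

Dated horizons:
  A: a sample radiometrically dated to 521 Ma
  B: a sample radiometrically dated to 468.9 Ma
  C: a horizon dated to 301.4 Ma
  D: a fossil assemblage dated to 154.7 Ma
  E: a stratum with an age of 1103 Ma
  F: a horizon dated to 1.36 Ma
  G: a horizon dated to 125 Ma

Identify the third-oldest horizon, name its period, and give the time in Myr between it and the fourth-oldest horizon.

B, in the Ordovician; 167.5 million years to C

Larger Ma means older, so oldest first: E 1103 > A 521 > B 468.9 > C 301.4 > D 154.7 > G 125 > F 1.36.
Counting 3 along gives B (468.9 Ma); the excerpt puts that inside the Ordovician, 485.4–443.8 Ma.
Next in line is C (301.4 Ma), and 468.9 − 301.4 = 167.5 Myr.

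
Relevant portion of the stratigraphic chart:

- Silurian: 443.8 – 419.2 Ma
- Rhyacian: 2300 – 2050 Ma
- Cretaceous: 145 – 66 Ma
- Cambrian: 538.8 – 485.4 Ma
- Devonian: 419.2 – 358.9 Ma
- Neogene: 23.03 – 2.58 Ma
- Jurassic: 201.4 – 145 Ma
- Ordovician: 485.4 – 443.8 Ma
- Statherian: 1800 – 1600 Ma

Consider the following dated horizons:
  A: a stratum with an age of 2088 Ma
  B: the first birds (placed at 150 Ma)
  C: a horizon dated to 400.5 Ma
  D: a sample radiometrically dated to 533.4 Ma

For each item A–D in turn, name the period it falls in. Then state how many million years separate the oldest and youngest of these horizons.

Match each age against the start–end ranges in the excerpt: A = 2088 Ma → Rhyacian (2300–2050); B = 150 Ma → Jurassic (201.4–145); C = 400.5 Ma → Devonian (419.2–358.9); D = 533.4 Ma → Cambrian (538.8–485.4).
The largest age is 2088 Ma and the smallest is 150 Ma; their difference is 1938 Myr.

A — Rhyacian; B — Jurassic; C — Devonian; D — Cambrian; span 1938 million years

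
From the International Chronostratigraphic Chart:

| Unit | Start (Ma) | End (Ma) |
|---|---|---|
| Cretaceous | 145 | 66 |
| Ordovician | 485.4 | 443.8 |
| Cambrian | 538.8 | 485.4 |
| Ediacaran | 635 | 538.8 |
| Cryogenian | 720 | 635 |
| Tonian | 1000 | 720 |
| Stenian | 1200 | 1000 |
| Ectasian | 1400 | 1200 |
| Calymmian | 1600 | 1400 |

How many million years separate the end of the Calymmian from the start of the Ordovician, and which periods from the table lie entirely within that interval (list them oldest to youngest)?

914.6 million years; Ectasian, Stenian, Tonian, Cryogenian, Ediacaran, Cambrian

The Calymmian closes at 1400 Ma and the Ordovician opens at 485.4 Ma, so the interval is 1400 − 485.4 = 914.6 Myr.
A period fits inside if it starts at or after 1400 Ma and ends at or before 485.4 Ma; oldest first that gives Ectasian, Stenian, Tonian, Cryogenian, Ediacaran, Cambrian.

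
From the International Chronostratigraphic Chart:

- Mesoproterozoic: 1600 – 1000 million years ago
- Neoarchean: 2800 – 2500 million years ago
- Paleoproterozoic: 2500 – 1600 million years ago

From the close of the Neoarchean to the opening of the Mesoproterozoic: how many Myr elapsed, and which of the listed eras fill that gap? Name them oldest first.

End of Neoarchean = 2500 Ma; start of Mesoproterozoic = 1600 Ma.
Gap = 2500 − 1600 = 900 Myr.
Eras wholly inside 2500–1600 Ma: Paleoproterozoic (2500–1600).

900 million years; Paleoproterozoic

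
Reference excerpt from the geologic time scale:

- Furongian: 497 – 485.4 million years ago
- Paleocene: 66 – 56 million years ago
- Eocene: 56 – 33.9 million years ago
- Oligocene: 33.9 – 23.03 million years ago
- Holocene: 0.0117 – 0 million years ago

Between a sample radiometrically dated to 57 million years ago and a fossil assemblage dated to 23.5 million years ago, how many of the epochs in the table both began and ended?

The older date is 57 Ma and the younger is 23.5 Ma.
Epochs with start < 57 and end > 23.5 Ma: Eocene (56–33.9).
That is 1 complete epoch.

1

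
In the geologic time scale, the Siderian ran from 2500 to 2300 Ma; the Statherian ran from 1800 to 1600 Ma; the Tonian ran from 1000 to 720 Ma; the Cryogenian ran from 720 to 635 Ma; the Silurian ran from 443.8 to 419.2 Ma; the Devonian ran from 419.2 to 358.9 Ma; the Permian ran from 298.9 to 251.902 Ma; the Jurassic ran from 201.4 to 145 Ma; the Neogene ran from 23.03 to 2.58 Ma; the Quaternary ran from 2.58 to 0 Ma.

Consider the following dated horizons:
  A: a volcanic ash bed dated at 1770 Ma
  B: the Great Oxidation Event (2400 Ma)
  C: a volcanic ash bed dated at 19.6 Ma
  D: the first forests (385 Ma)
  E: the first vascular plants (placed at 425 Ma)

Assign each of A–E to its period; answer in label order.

Match each age against the start–end ranges in the excerpt: A = 1770 Ma → Statherian (1800–1600); B = 2400 Ma → Siderian (2500–2300); C = 19.6 Ma → Neogene (23.03–2.58); D = 385 Ma → Devonian (419.2–358.9); E = 425 Ma → Silurian (443.8–419.2).

A — Statherian; B — Siderian; C — Neogene; D — Devonian; E — Silurian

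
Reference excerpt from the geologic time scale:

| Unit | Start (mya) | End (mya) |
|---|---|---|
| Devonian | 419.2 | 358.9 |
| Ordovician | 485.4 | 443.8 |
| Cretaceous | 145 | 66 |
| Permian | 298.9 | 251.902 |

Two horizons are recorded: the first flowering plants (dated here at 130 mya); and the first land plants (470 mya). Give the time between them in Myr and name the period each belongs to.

Elapsed time: 470 − 130 = 340 Myr.
130 Ma lies within 145–66 Ma: Cretaceous.
470 Ma lies within 485.4–443.8 Ma: Ordovician.

340 million years apart; the first in the Cretaceous, the second in the Ordovician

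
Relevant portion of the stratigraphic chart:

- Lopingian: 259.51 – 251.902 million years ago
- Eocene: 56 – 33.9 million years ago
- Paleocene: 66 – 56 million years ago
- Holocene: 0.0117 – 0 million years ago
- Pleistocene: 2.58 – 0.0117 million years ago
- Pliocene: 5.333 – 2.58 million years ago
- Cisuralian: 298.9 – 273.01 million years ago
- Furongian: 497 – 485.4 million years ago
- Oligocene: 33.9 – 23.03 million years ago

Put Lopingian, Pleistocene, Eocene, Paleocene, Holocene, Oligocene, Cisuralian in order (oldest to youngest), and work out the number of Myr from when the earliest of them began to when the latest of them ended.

Cisuralian, Lopingian, Paleocene, Eocene, Oligocene, Pleistocene, Holocene; total span 298.9 Myr

From the excerpt: Lopingian 259.51–251.902; Pleistocene 2.58–0.0117; Eocene 56–33.9; Paleocene 66–56; Holocene 0.0117–0; Oligocene 33.9–23.03; Cisuralian 298.9–273.01 (Ma).
Larger Ma is earlier, so the oldest is Cisuralian and the youngest is Holocene; oldest to youngest: Cisuralian, Lopingian, Paleocene, Eocene, Oligocene, Pleistocene, Holocene.
Oldest start 298.9 minus youngest end 0 gives 298.9 Myr overall.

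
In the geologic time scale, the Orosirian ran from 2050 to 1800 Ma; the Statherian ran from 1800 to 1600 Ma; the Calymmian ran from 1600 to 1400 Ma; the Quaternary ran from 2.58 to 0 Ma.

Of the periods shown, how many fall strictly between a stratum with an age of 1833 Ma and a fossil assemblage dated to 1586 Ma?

1

1833 Ma sits inside the Orosirian (2050–1800) and 1586 Ma inside the Calymmian (1600–1400); neither of those is wholly between the two dates.
The listed periods lying completely between them are Statherian — 1 in all.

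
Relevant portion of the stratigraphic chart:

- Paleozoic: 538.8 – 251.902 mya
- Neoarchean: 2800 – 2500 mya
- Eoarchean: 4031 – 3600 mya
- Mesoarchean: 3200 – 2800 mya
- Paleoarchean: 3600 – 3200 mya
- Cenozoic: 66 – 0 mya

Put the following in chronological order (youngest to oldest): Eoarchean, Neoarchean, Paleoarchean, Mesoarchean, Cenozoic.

The oldest of these is Eoarchean (starts 4031 Ma) and the youngest is Cenozoic (ends 0 Ma).
In between, by decreasing start age: Paleoarchean (3600), Mesoarchean (3200), Neoarchean (2800).
Listing youngest first means reversing that sequence.

Cenozoic, Neoarchean, Mesoarchean, Paleoarchean, Eoarchean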